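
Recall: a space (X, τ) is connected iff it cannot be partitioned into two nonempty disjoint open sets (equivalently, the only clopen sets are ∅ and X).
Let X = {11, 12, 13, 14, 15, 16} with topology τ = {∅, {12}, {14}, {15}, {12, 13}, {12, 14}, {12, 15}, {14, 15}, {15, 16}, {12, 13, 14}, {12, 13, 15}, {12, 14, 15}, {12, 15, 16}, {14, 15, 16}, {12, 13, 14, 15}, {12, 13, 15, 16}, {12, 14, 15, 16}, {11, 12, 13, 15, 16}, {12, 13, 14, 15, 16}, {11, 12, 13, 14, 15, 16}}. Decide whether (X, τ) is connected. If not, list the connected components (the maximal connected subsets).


(X, τ) is disconnected; components = [{14}, {11, 12, 13, 15, 16}].

Find clopen sets (U ∈ τ with X ∖ U ∈ τ):
  U = ∅, X ∖ U = {11, 12, 13, 14, 15, 16} — both open, so U is clopen.
  U = {14}, X ∖ U = {11, 12, 13, 15, 16} — both open, so U is clopen.
  U = {11, 12, 13, 15, 16}, X ∖ U = {14} — both open, so U is clopen.
  U = {11, 12, 13, 14, 15, 16}, X ∖ U = ∅ — both open, so U is clopen.
Nontrivial clopen(s) exist: e.g. {11, 12, 13, 15, 16}. So (X, τ) is disconnected.
Compute connected components by grouping points that agree on all clopens:
  component: {14}
  component: {11, 12, 13, 15, 16}


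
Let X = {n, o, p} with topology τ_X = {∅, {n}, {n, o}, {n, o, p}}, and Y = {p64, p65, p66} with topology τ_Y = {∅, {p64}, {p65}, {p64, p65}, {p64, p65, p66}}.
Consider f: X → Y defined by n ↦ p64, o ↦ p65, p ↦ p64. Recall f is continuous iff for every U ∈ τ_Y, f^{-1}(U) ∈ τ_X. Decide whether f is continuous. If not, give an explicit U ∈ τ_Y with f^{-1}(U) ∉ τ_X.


f is NOT continuous.

Compute f^{-1}(U) for each U ∈ τ_Y:
  U = ∅: f^{-1}(U) = ∅ ∈ τ_X ✓.
  U = {p64}: f^{-1}(U) = {n, p} ∉ τ_X ✗.
  U = {p65}: f^{-1}(U) = {o} ∉ τ_X ✗.
  U = {p64, p65}: f^{-1}(U) = {n, o, p} ∈ τ_X ✓.
  U = {p64, p65, p66}: f^{-1}(U) = {n, o, p} ∈ τ_X ✓.
Found U = {p64} with f^{-1}(U) = {n, p} not in τ_X. Therefore f is NOT continuous.


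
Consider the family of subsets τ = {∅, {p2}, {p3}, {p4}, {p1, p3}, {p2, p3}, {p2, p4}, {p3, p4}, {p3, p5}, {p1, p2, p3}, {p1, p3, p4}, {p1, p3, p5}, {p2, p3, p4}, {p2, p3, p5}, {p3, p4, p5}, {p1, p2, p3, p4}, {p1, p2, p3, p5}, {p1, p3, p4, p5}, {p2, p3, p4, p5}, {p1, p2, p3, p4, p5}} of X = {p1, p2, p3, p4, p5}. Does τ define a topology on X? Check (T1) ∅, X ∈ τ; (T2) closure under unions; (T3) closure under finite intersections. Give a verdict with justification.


τ IS a topology on X.

Axiom (T1): ∅ ∈ τ? Yes; X ∈ τ? Yes.
Axiom (T2/T3): check pairwise unions and intersections of members of τ.
All pairwise intersections and unions checked — each lies in τ. Therefore τ satisfies (T1), (T2), (T3): it IS a topology on X.


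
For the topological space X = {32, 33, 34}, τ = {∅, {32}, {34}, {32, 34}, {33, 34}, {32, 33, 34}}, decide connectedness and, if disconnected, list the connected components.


(X, τ) is disconnected; components = [{32}, {33, 34}].

Find clopen sets (U ∈ τ with X ∖ U ∈ τ):
  U = ∅, X ∖ U = {32, 33, 34} — both open, so U is clopen.
  U = {32}, X ∖ U = {33, 34} — both open, so U is clopen.
  U = {33, 34}, X ∖ U = {32} — both open, so U is clopen.
  U = {32, 33, 34}, X ∖ U = ∅ — both open, so U is clopen.
Nontrivial clopen(s) exist: e.g. {32}. So (X, τ) is disconnected.
Compute connected components by grouping points that agree on all clopens:
  component: {32}
  component: {33, 34}


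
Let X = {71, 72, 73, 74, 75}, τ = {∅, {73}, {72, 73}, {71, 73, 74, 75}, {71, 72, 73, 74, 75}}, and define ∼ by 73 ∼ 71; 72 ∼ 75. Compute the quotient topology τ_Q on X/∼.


X/∼ = {[71=73], [72=75], [74]}; |τ_Q| = 2.

Equivalence classes: [71=73], [72=75], [74].
Quotient map π: X → X/∼ sends 71 ↦ [71=73], 72 ↦ [72=75], 73 ↦ [71=73], 74 ↦ [74], 75 ↦ [72=75].
For each subset V ⊆ X/∼, compute π^{-1}(V) ⊆ X and check whether π^{-1}(V) ∈ τ. V is open in τ_Q iff π^{-1}(V) ∈ τ.
  V = {}: π^{-1}(V) = ∅ ∈ τ ✓.
  V = {[71=73]}: π^{-1}(V) = {71, 73} ∉ τ ✗.
  V = {[72=75]}: π^{-1}(V) = {72, 75} ∉ τ ✗.
  V = {[71=73], [72=75]}: π^{-1}(V) = {71, 72, 73, 75} ∉ τ ✗.
  V = {[74]}: π^{-1}(V) = {74} ∉ τ ✗.
  V = {[71=73], [74]}: π^{-1}(V) = {71, 73, 74} ∉ τ ✗.
  V = {[72=75], [74]}: π^{-1}(V) = {72, 74, 75} ∉ τ ✗.
  V = {[71=73], [72=75], [74]}: π^{-1}(V) = {71, 72, 73, 74, 75} ∈ τ ✓.
Open sets in the quotient: τ_Q = {{}, {[71=73], [72=75], [74]}} (2 elements).


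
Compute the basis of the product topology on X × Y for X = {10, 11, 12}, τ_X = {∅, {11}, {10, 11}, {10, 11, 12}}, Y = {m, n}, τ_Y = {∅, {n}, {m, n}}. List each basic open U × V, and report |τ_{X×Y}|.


Basis B = {∅ × ∅, {11} × {n}, {10, 11} × {n}, {11} × {m, n}, {10, 11, 12} × {n}, {10, 11} × {m, n}, {10, 11, 12} × {m, n}}; |τ_{X×Y}| = 10.

Enumerate products U × V with U ∈ τ_X, V ∈ τ_Y (deduplicated):
  ∅ × ∅ = {} (∅)
  {11} × {n} = {(11,n)}
  {10, 11} × {n} = {(10,n), (11,n)}
  {11} × {m, n} = {(11,m), (11,n)}
  {10, 11, 12} × {n} = {(10,n), (11,n), (12,n)}
  {10, 11} × {m, n} = {(10,m), (10,n), (11,m), (11,n)}
  {10, 11, 12} × {m, n} = {(10,m), (10,n), (11,m), (11,n), (12,m), (12,n)}
These 7 distinct sets form the basis B.
Close under arbitrary unions to get τ_{X×Y}; counting gives |τ_{X×Y}| = 10.


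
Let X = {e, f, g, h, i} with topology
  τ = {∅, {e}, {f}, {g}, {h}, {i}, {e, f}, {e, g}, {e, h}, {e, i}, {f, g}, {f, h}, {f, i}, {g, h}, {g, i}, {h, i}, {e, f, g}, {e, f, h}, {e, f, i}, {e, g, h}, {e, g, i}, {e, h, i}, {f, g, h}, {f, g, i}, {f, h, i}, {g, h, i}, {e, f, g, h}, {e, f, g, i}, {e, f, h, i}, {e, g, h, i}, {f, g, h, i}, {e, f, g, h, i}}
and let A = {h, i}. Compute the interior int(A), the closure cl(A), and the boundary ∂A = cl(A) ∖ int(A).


int(A) = {h, i}, cl(A) = {h, i}, ∂A = ∅.

Closed sets in (X, τ) are complements of opens:
  closed(X, τ) = {∅, {e}, {f}, {g}, {h}, {i}, {e, f}, {e, g}, {e, h}, {e, i}, {f, g}, {f, h}, {f, i}, {g, h}, {g, i}, {h, i}, {e, f, g}, {e, f, h}, {e, f, i}, {e, g, h}, {e, g, i}, {e, h, i}, {f, g, h}, {f, g, i}, {f, h, i}, {g, h, i}, {e, f, g, h}, {e, f, g, i}, {e, f, h, i}, {e, g, h, i}, {f, g, h, i}, {e, f, g, h, i}}.
int(A) = ⋃ {U ∈ τ : U ⊆ A}. Opens contained in A: ∅, {h}, {i}, {h, i}.
Taking the union of these: int(A) = {h, i}.
cl(A) = ⋂ {C closed : A ⊆ C}. Closed sets containing A: {h, i}, {e, h, i}, {f, h, i}, {g, h, i}, {e, f, h, i}, {e, g, h, i}, {f, g, h, i}, {e, f, g, h, i}.
Intersecting these: cl(A) = {h, i}.
∂A = cl(A) ∖ int(A) = {h, i} ∖ {h, i} = ∅.


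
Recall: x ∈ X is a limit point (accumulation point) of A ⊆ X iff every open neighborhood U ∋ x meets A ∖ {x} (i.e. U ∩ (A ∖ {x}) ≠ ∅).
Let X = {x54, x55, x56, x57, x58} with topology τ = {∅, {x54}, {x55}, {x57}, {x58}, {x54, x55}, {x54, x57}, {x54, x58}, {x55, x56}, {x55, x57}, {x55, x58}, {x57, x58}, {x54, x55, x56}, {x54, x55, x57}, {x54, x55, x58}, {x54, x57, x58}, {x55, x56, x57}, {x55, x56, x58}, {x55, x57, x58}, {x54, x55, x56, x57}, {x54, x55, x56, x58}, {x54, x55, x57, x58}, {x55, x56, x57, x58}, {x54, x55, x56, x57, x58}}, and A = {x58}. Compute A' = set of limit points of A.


A' = ∅

For each x ∈ X, list the open sets U ∈ τ with x ∈ U, then check whether U ∩ (A ∖ {x}) ≠ ∅ for every such U.
  x = x54: open {x54} ∋ x has {x54} ∩ (A ∖ {x54}) = ∅, so x is NOT a limit point.
  x = x55: open {x55} ∋ x has {x55} ∩ (A ∖ {x55}) = ∅, so x is NOT a limit point.
  x = x56: open {x55, x56} ∋ x has {x55, x56} ∩ (A ∖ {x56}) = ∅, so x is NOT a limit point.
  x = x57: open {x57} ∋ x has {x57} ∩ (A ∖ {x57}) = ∅, so x is NOT a limit point.
  x = x58: open {x58} ∋ x has {x58} ∩ (A ∖ {x58}) = ∅, so x is NOT a limit point.
Collecting: A' = ∅.


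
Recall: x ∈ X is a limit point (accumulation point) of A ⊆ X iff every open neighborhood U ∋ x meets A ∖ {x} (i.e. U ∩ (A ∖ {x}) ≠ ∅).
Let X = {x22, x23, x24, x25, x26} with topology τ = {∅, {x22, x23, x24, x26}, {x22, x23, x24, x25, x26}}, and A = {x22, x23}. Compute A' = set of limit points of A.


A' = {x22, x23, x24, x25, x26}

For each x ∈ X, list the open sets U ∈ τ with x ∈ U, then check whether U ∩ (A ∖ {x}) ≠ ∅ for every such U.
  x = x22: opens ∋ x are {x22, x23, x24, x26}, {x22, x23, x24, x25, x26}; each meets A ∖ {x22}, so x IS a limit point.
  x = x23: opens ∋ x are {x22, x23, x24, x26}, {x22, x23, x24, x25, x26}; each meets A ∖ {x23}, so x IS a limit point.
  x = x24: opens ∋ x are {x22, x23, x24, x26}, {x22, x23, x24, x25, x26}; each meets A ∖ {x24}, so x IS a limit point.
  x = x25: opens ∋ x are {x22, x23, x24, x25, x26}; each meets A ∖ {x25}, so x IS a limit point.
  x = x26: opens ∋ x are {x22, x23, x24, x26}, {x22, x23, x24, x25, x26}; each meets A ∖ {x26}, so x IS a limit point.
Collecting: A' = {x22, x23, x24, x25, x26}.


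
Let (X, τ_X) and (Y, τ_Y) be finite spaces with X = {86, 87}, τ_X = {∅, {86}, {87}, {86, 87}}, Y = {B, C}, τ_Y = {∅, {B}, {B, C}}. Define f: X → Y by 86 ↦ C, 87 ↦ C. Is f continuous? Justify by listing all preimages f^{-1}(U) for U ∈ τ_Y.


f IS continuous.

Compute f^{-1}(U) for each U ∈ τ_Y:
  U = ∅: f^{-1}(U) = ∅ ∈ τ_X ✓.
  U = {B}: f^{-1}(U) = ∅ ∈ τ_X ✓.
  U = {B, C}: f^{-1}(U) = {86, 87} ∈ τ_X ✓.
Every preimage lies in τ_X, so f IS continuous.


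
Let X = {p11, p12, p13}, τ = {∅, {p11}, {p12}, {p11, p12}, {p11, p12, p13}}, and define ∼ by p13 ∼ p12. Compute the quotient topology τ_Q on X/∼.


X/∼ = {[p11], [p12=p13]}; |τ_Q| = 3.

Equivalence classes: [p11], [p12=p13].
Quotient map π: X → X/∼ sends p11 ↦ [p11], p12 ↦ [p12=p13], p13 ↦ [p12=p13].
For each subset V ⊆ X/∼, compute π^{-1}(V) ⊆ X and check whether π^{-1}(V) ∈ τ. V is open in τ_Q iff π^{-1}(V) ∈ τ.
  V = {}: π^{-1}(V) = ∅ ∈ τ ✓.
  V = {[p11]}: π^{-1}(V) = {p11} ∈ τ ✓.
  V = {[p12=p13]}: π^{-1}(V) = {p12, p13} ∉ τ ✗.
  V = {[p11], [p12=p13]}: π^{-1}(V) = {p11, p12, p13} ∈ τ ✓.
Open sets in the quotient: τ_Q = {{}, {[p11]}, {[p11], [p12=p13]}} (3 elements).


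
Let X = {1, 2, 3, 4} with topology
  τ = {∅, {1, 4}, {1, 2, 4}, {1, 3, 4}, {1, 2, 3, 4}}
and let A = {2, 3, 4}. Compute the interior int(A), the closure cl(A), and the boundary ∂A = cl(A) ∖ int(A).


int(A) = ∅, cl(A) = {1, 2, 3, 4}, ∂A = {1, 2, 3, 4}.

Closed sets in (X, τ) are complements of opens:
  closed(X, τ) = {∅, {2}, {3}, {2, 3}, {1, 2, 3, 4}}.
int(A) = ⋃ {U ∈ τ : U ⊆ A}. Opens contained in A: ∅.
Taking the union of these: int(A) = ∅.
cl(A) = ⋂ {C closed : A ⊆ C}. Closed sets containing A: {1, 2, 3, 4}.
Intersecting these: cl(A) = {1, 2, 3, 4}.
∂A = cl(A) ∖ int(A) = {1, 2, 3, 4} ∖ ∅ = {1, 2, 3, 4}.


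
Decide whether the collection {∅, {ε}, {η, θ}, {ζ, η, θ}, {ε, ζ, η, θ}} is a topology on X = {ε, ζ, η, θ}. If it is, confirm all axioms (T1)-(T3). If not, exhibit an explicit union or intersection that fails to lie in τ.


τ is NOT a topology on X.

Axiom (T1): ∅ ∈ τ? Yes; X ∈ τ? Yes.
Axiom (T2/T3): check pairwise unions and intersections of members of τ.
Counterexample for (T2): {ε} ∪ {η, θ} = {ε, η, θ} ∉ τ. Therefore τ is NOT a topology.


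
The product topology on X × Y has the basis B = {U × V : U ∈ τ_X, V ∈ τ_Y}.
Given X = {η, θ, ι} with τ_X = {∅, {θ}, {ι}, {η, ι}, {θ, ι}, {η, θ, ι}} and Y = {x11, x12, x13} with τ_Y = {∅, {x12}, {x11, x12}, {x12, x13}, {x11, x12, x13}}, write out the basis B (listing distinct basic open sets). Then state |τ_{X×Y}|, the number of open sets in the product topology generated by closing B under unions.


Basis B = {∅ × ∅, {θ} × {x12}, {ι} × {x12}, {η, ι} × {x12}, {θ} × {x11, x12}, {θ} × {x12, x13}, {θ, ι} × {x12}, {ι} × {x11, x12}, {ι} × {x12, x13}, {η, θ, ι} × {x12}, {θ} × {x11, x12, x13}, {ι} × {x11, x12, x13}, {η, ι} × {x11, x12}, {η, ι} × {x12, x13}, {θ, ι} × {x11, x12}, {θ, ι} × {x12, x13}, {η, ι} × {x11, x12, x13}, {η, θ, ι} × {x11, x12}, {η, θ, ι} × {x12, x13}, {θ, ι} × {x11, x12, x13}, {η, θ, ι} × {x11, x12, x13}}; |τ_{X×Y}| = 70.

Enumerate products U × V with U ∈ τ_X, V ∈ τ_Y (deduplicated):
  ∅ × ∅ = {} (∅)
  {θ} × {x12} = {(θ,x12)}
  {ι} × {x12} = {(ι,x12)}
  {η, ι} × {x12} = {(η,x12), (ι,x12)}
  {θ} × {x11, x12} = {(θ,x11), (θ,x12)}
  {θ} × {x12, x13} = {(θ,x12), (θ,x13)}
  {θ, ι} × {x12} = {(θ,x12), (ι,x12)}
  {ι} × {x11, x12} = {(ι,x11), (ι,x12)}
  {ι} × {x12, x13} = {(ι,x12), (ι,x13)}
  {η, θ, ι} × {x12} = {(η,x12), (θ,x12), (ι,x12)}
  {θ} × {x11, x12, x13} = {(θ,x11), (θ,x12), (θ,x13)}
  {ι} × {x11, x12, x13} = {(ι,x11), (ι,x12), (ι,x13)}
  {η, ι} × {x11, x12} = {(η,x11), (η,x12), (ι,x11), (ι,x12)}
  {η, ι} × {x12, x13} = {(η,x12), (η,x13), (ι,x12), (ι,x13)}
  {θ, ι} × {x11, x12} = {(θ,x11), (θ,x12), (ι,x11), (ι,x12)}
  {θ, ι} × {x12, x13} = {(θ,x12), (θ,x13), (ι,x12), (ι,x13)}
  {η, ι} × {x11, x12, x13} = {(η,x11), (η,x12), (η,x13), (ι,x11), (ι,x12), (ι,x13)}
  {η, θ, ι} × {x11, x12} = {(η,x11), (η,x12), (θ,x11), (θ,x12), (ι,x11), (ι,x12)}
  {η, θ, ι} × {x12, x13} = {(η,x12), (η,x13), (θ,x12), (θ,x13), (ι,x12), (ι,x13)}
  {θ, ι} × {x11, x12, x13} = {(θ,x11), (θ,x12), (θ,x13), (ι,x11), (ι,x12), (ι,x13)}
  {η, θ, ι} × {x11, x12, x13} = {(η,x11), (η,x12), (η,x13), (θ,x11), (θ,x12), (θ,x13), (ι,x11), (ι,x12), (ι,x13)}
These 21 distinct sets form the basis B.
Close under arbitrary unions to get τ_{X×Y}; counting gives |τ_{X×Y}| = 70.


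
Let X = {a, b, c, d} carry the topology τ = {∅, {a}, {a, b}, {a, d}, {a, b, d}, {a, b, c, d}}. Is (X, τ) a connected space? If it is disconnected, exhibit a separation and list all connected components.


(X, τ) is connected.

Find clopen sets (U ∈ τ with X ∖ U ∈ τ):
  U = ∅, X ∖ U = {a, b, c, d} — both open, so U is clopen.
  U = {a, b, c, d}, X ∖ U = ∅ — both open, so U is clopen.
Only trivial clopens (∅ and X) exist, so (X, τ) is connected.
Compute connected components by grouping points that agree on all clopens:
  component: {a, b, c, d}


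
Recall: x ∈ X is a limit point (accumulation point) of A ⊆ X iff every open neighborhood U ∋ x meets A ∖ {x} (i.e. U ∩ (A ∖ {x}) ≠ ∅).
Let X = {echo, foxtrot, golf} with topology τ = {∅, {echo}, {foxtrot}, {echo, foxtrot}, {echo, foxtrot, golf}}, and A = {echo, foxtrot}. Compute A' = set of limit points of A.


A' = {golf}

For each x ∈ X, list the open sets U ∈ τ with x ∈ U, then check whether U ∩ (A ∖ {x}) ≠ ∅ for every such U.
  x = echo: open {echo} ∋ x has {echo} ∩ (A ∖ {echo}) = ∅, so x is NOT a limit point.
  x = foxtrot: open {foxtrot} ∋ x has {foxtrot} ∩ (A ∖ {foxtrot}) = ∅, so x is NOT a limit point.
  x = golf: opens ∋ x are {echo, foxtrot, golf}; each meets A ∖ {golf}, so x IS a limit point.
Collecting: A' = {golf}.


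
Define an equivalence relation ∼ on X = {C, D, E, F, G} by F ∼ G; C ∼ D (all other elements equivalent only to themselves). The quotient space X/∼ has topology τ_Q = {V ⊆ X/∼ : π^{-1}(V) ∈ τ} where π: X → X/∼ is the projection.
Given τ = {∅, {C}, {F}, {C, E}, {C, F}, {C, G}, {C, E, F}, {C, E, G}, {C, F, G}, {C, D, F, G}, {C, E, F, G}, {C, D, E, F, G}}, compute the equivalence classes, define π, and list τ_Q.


X/∼ = {[C=D], [E], [F=G]}; |τ_Q| = 3.

Equivalence classes: [C=D], [E], [F=G].
Quotient map π: X → X/∼ sends C ↦ [C=D], D ↦ [C=D], E ↦ [E], F ↦ [F=G], G ↦ [F=G].
For each subset V ⊆ X/∼, compute π^{-1}(V) ⊆ X and check whether π^{-1}(V) ∈ τ. V is open in τ_Q iff π^{-1}(V) ∈ τ.
  V = {}: π^{-1}(V) = ∅ ∈ τ ✓.
  V = {[C=D]}: π^{-1}(V) = {C, D} ∉ τ ✗.
  V = {[E]}: π^{-1}(V) = {E} ∉ τ ✗.
  V = {[C=D], [E]}: π^{-1}(V) = {C, D, E} ∉ τ ✗.
  V = {[F=G]}: π^{-1}(V) = {F, G} ∉ τ ✗.
  V = {[C=D], [F=G]}: π^{-1}(V) = {C, D, F, G} ∈ τ ✓.
  V = {[E], [F=G]}: π^{-1}(V) = {E, F, G} ∉ τ ✗.
  V = {[C=D], [E], [F=G]}: π^{-1}(V) = {C, D, E, F, G} ∈ τ ✓.
Open sets in the quotient: τ_Q = {{}, {[C=D], [F=G]}, {[C=D], [E], [F=G]}} (3 elements).


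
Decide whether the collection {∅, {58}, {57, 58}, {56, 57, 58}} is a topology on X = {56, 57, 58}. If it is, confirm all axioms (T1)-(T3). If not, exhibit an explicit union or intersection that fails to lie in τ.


τ IS a topology on X.

Axiom (T1): ∅ ∈ τ? Yes; X ∈ τ? Yes.
Axiom (T2/T3): check pairwise unions and intersections of members of τ.
All pairwise intersections and unions checked — each lies in τ. Therefore τ satisfies (T1), (T2), (T3): it IS a topology on X.


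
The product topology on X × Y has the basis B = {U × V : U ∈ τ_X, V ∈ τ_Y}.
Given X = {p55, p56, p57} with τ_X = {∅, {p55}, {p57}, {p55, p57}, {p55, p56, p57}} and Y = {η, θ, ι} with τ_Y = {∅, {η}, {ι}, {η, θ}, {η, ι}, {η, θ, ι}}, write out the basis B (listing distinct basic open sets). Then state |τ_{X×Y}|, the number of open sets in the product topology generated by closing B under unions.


Basis B = {∅ × ∅, {p55} × {η}, {p55} × {ι}, {p57} × {η}, {p57} × {ι}, {p55} × {η, θ}, {p55} × {η, ι}, {p55, p57} × {η}, {p55, p57} × {ι}, {p57} × {η, θ}, {p57} × {η, ι}, {p55} × {η, θ, ι}, {p55, p56, p57} × {η}, {p55, p56, p57} × {ι}, {p57} × {η, θ, ι}, {p55, p57} × {η, θ}, {p55, p57} × {η, ι}, {p55, p57} × {η, θ, ι}, {p55, p56, p57} × {η, θ}, {p55, p56, p57} × {η, ι}, {p55, p56, p57} × {η, θ, ι}}; |τ_{X×Y}| = 70.

Enumerate products U × V with U ∈ τ_X, V ∈ τ_Y (deduplicated):
  ∅ × ∅ = {} (∅)
  {p55} × {η} = {(p55,η)}
  {p55} × {ι} = {(p55,ι)}
  {p57} × {η} = {(p57,η)}
  {p57} × {ι} = {(p57,ι)}
  {p55} × {η, θ} = {(p55,η), (p55,θ)}
  {p55} × {η, ι} = {(p55,η), (p55,ι)}
  {p55, p57} × {η} = {(p55,η), (p57,η)}
  {p55, p57} × {ι} = {(p55,ι), (p57,ι)}
  {p57} × {η, θ} = {(p57,η), (p57,θ)}
  {p57} × {η, ι} = {(p57,η), (p57,ι)}
  {p55} × {η, θ, ι} = {(p55,η), (p55,θ), (p55,ι)}
  {p55, p56, p57} × {η} = {(p55,η), (p56,η), (p57,η)}
  {p55, p56, p57} × {ι} = {(p55,ι), (p56,ι), (p57,ι)}
  {p57} × {η, θ, ι} = {(p57,η), (p57,θ), (p57,ι)}
  {p55, p57} × {η, θ} = {(p55,η), (p55,θ), (p57,η), (p57,θ)}
  {p55, p57} × {η, ι} = {(p55,η), (p55,ι), (p57,η), (p57,ι)}
  {p55, p57} × {η, θ, ι} = {(p55,η), (p55,θ), (p55,ι), (p57,η), (p57,θ), (p57,ι)}
  {p55, p56, p57} × {η, θ} = {(p55,η), (p55,θ), (p56,η), (p56,θ), (p57,η), (p57,θ)}
  {p55, p56, p57} × {η, ι} = {(p55,η), (p55,ι), (p56,η), (p56,ι), (p57,η), (p57,ι)}
  {p55, p56, p57} × {η, θ, ι} = {(p55,η), (p55,θ), (p55,ι), (p56,η), (p56,θ), (p56,ι), (p57,η), (p57,θ), (p57,ι)}
These 21 distinct sets form the basis B.
Close under arbitrary unions to get τ_{X×Y}; counting gives |τ_{X×Y}| = 70.


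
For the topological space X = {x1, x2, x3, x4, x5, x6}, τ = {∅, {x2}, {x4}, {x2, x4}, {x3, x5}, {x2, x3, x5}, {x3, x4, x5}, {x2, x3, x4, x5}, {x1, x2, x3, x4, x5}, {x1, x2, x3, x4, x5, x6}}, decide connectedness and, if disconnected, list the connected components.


(X, τ) is connected.

Find clopen sets (U ∈ τ with X ∖ U ∈ τ):
  U = ∅, X ∖ U = {x1, x2, x3, x4, x5, x6} — both open, so U is clopen.
  U = {x1, x2, x3, x4, x5, x6}, X ∖ U = ∅ — both open, so U is clopen.
Only trivial clopens (∅ and X) exist, so (X, τ) is connected.
Compute connected components by grouping points that agree on all clopens:
  component: {x1, x2, x3, x4, x5, x6}


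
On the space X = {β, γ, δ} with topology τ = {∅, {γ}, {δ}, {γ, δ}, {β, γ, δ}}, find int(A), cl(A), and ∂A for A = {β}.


int(A) = ∅, cl(A) = {β}, ∂A = {β}.

Closed sets in (X, τ) are complements of opens:
  closed(X, τ) = {∅, {β}, {β, γ}, {β, δ}, {β, γ, δ}}.
int(A) = ⋃ {U ∈ τ : U ⊆ A}. Opens contained in A: ∅.
Taking the union of these: int(A) = ∅.
cl(A) = ⋂ {C closed : A ⊆ C}. Closed sets containing A: {β}, {β, γ}, {β, δ}, {β, γ, δ}.
Intersecting these: cl(A) = {β}.
∂A = cl(A) ∖ int(A) = {β} ∖ ∅ = {β}.


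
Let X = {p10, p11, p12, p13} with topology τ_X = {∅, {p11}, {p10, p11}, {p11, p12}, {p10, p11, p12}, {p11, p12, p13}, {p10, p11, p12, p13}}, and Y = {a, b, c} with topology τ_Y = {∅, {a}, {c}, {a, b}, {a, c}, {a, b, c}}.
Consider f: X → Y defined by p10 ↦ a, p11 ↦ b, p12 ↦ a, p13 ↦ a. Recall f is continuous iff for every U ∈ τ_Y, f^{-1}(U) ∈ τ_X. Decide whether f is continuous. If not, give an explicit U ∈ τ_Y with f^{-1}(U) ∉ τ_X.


f is NOT continuous.

Compute f^{-1}(U) for each U ∈ τ_Y:
  U = ∅: f^{-1}(U) = ∅ ∈ τ_X ✓.
  U = {a}: f^{-1}(U) = {p10, p12, p13} ∉ τ_X ✗.
  U = {c}: f^{-1}(U) = ∅ ∈ τ_X ✓.
  U = {a, b}: f^{-1}(U) = {p10, p11, p12, p13} ∈ τ_X ✓.
  U = {a, c}: f^{-1}(U) = {p10, p12, p13} ∉ τ_X ✗.
  U = {a, b, c}: f^{-1}(U) = {p10, p11, p12, p13} ∈ τ_X ✓.
Found U = {a} with f^{-1}(U) = {p10, p12, p13} not in τ_X. Therefore f is NOT continuous.


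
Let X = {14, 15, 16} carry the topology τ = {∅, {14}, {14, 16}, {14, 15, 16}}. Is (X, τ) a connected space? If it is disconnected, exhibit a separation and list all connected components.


(X, τ) is connected.

Find clopen sets (U ∈ τ with X ∖ U ∈ τ):
  U = ∅, X ∖ U = {14, 15, 16} — both open, so U is clopen.
  U = {14, 15, 16}, X ∖ U = ∅ — both open, so U is clopen.
Only trivial clopens (∅ and X) exist, so (X, τ) is connected.
Compute connected components by grouping points that agree on all clopens:
  component: {14, 15, 16}


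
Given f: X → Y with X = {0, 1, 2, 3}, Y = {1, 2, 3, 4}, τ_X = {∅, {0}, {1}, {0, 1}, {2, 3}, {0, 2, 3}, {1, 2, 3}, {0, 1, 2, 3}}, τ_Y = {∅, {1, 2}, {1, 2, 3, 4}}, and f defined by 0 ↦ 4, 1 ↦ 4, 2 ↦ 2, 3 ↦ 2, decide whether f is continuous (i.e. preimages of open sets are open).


f IS continuous.

Compute f^{-1}(U) for each U ∈ τ_Y:
  U = ∅: f^{-1}(U) = ∅ ∈ τ_X ✓.
  U = {1, 2}: f^{-1}(U) = {2, 3} ∈ τ_X ✓.
  U = {1, 2, 3, 4}: f^{-1}(U) = {0, 1, 2, 3} ∈ τ_X ✓.
Every preimage lies in τ_X, so f IS continuous.


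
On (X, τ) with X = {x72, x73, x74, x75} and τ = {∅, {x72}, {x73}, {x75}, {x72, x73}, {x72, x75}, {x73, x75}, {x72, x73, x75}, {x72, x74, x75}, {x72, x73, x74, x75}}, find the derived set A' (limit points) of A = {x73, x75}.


A' = {x74}

For each x ∈ X, list the open sets U ∈ τ with x ∈ U, then check whether U ∩ (A ∖ {x}) ≠ ∅ for every such U.
  x = x72: open {x72} ∋ x has {x72} ∩ (A ∖ {x72}) = ∅, so x is NOT a limit point.
  x = x73: open {x73} ∋ x has {x73} ∩ (A ∖ {x73}) = ∅, so x is NOT a limit point.
  x = x74: opens ∋ x are {x72, x74, x75}, {x72, x73, x74, x75}; each meets A ∖ {x74}, so x IS a limit point.
  x = x75: open {x75} ∋ x has {x75} ∩ (A ∖ {x75}) = ∅, so x is NOT a limit point.
Collecting: A' = {x74}.


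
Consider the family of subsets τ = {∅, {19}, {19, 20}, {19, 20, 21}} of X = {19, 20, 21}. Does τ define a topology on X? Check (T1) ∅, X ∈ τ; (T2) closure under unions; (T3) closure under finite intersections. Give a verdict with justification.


τ IS a topology on X.

Axiom (T1): ∅ ∈ τ? Yes; X ∈ τ? Yes.
Axiom (T2/T3): check pairwise unions and intersections of members of τ.
All pairwise intersections and unions checked — each lies in τ. Therefore τ satisfies (T1), (T2), (T3): it IS a topology on X.


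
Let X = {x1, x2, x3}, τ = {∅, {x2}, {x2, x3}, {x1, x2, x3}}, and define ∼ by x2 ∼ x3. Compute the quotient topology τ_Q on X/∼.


X/∼ = {[x1], [x2=x3]}; |τ_Q| = 3.

Equivalence classes: [x1], [x2=x3].
Quotient map π: X → X/∼ sends x1 ↦ [x1], x2 ↦ [x2=x3], x3 ↦ [x2=x3].
For each subset V ⊆ X/∼, compute π^{-1}(V) ⊆ X and check whether π^{-1}(V) ∈ τ. V is open in τ_Q iff π^{-1}(V) ∈ τ.
  V = {}: π^{-1}(V) = ∅ ∈ τ ✓.
  V = {[x1]}: π^{-1}(V) = {x1} ∉ τ ✗.
  V = {[x2=x3]}: π^{-1}(V) = {x2, x3} ∈ τ ✓.
  V = {[x1], [x2=x3]}: π^{-1}(V) = {x1, x2, x3} ∈ τ ✓.
Open sets in the quotient: τ_Q = {{}, {[x2=x3]}, {[x1], [x2=x3]}} (3 elements).


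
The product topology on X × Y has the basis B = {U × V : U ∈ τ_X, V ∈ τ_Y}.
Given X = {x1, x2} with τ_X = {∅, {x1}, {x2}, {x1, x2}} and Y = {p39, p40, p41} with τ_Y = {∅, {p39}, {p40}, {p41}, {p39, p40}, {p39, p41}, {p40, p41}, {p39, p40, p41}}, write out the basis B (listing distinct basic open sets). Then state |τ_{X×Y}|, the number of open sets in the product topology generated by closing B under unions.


Basis B = {∅ × ∅, {x1} × {p39}, {x1} × {p40}, {x1} × {p41}, {x2} × {p39}, {x2} × {p40}, {x2} × {p41}, {x1} × {p39, p40}, {x1} × {p39, p41}, {x1, x2} × {p39}, {x1} × {p40, p41}, {x1, x2} × {p40}, {x1, x2} × {p41}, {x2} × {p39, p40}, {x2} × {p39, p41}, {x2} × {p40, p41}, {x1} × {p39, p40, p41}, {x2} × {p39, p40, p41}, {x1, x2} × {p39, p40}, {x1, x2} × {p39, p41}, {x1, x2} × {p40, p41}, {x1, x2} × {p39, p40, p41}}; |τ_{X×Y}| = 64.

Enumerate products U × V with U ∈ τ_X, V ∈ τ_Y (deduplicated):
  ∅ × ∅ = {} (∅)
  {x1} × {p39} = {(x1,p39)}
  {x1} × {p40} = {(x1,p40)}
  {x1} × {p41} = {(x1,p41)}
  {x2} × {p39} = {(x2,p39)}
  {x2} × {p40} = {(x2,p40)}
  {x2} × {p41} = {(x2,p41)}
  {x1} × {p39, p40} = {(x1,p39), (x1,p40)}
  {x1} × {p39, p41} = {(x1,p39), (x1,p41)}
  {x1, x2} × {p39} = {(x1,p39), (x2,p39)}
  {x1} × {p40, p41} = {(x1,p40), (x1,p41)}
  {x1, x2} × {p40} = {(x1,p40), (x2,p40)}
  {x1, x2} × {p41} = {(x1,p41), (x2,p41)}
  {x2} × {p39, p40} = {(x2,p39), (x2,p40)}
  {x2} × {p39, p41} = {(x2,p39), (x2,p41)}
  {x2} × {p40, p41} = {(x2,p40), (x2,p41)}
  {x1} × {p39, p40, p41} = {(x1,p39), (x1,p40), (x1,p41)}
  {x2} × {p39, p40, p41} = {(x2,p39), (x2,p40), (x2,p41)}
  {x1, x2} × {p39, p40} = {(x1,p39), (x1,p40), (x2,p39), (x2,p40)}
  {x1, x2} × {p39, p41} = {(x1,p39), (x1,p41), (x2,p39), (x2,p41)}
  {x1, x2} × {p40, p41} = {(x1,p40), (x1,p41), (x2,p40), (x2,p41)}
  {x1, x2} × {p39, p40, p41} = {(x1,p39), (x1,p40), (x1,p41), (x2,p39), (x2,p40), (x2,p41)}
These 22 distinct sets form the basis B.
Close under arbitrary unions to get τ_{X×Y}; counting gives |τ_{X×Y}| = 64.


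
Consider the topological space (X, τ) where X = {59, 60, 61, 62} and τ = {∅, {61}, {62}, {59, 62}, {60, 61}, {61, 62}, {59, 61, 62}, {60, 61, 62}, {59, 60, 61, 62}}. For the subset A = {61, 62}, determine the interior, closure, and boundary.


int(A) = {61, 62}, cl(A) = {59, 60, 61, 62}, ∂A = {59, 60}.

Closed sets in (X, τ) are complements of opens:
  closed(X, τ) = {∅, {59}, {60}, {59, 60}, {59, 62}, {60, 61}, {59, 60, 61}, {59, 60, 62}, {59, 60, 61, 62}}.
int(A) = ⋃ {U ∈ τ : U ⊆ A}. Opens contained in A: ∅, {61}, {62}, {61, 62}.
Taking the union of these: int(A) = {61, 62}.
cl(A) = ⋂ {C closed : A ⊆ C}. Closed sets containing A: {59, 60, 61, 62}.
Intersecting these: cl(A) = {59, 60, 61, 62}.
∂A = cl(A) ∖ int(A) = {59, 60, 61, 62} ∖ {61, 62} = {59, 60}.


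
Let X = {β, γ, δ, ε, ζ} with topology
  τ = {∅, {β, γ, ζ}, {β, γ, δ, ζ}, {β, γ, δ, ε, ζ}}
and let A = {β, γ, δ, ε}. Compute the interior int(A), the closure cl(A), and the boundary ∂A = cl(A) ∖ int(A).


int(A) = ∅, cl(A) = {β, γ, δ, ε, ζ}, ∂A = {β, γ, δ, ε, ζ}.

Closed sets in (X, τ) are complements of opens:
  closed(X, τ) = {∅, {ε}, {δ, ε}, {β, γ, δ, ε, ζ}}.
int(A) = ⋃ {U ∈ τ : U ⊆ A}. Opens contained in A: ∅.
Taking the union of these: int(A) = ∅.
cl(A) = ⋂ {C closed : A ⊆ C}. Closed sets containing A: {β, γ, δ, ε, ζ}.
Intersecting these: cl(A) = {β, γ, δ, ε, ζ}.
∂A = cl(A) ∖ int(A) = {β, γ, δ, ε, ζ} ∖ ∅ = {β, γ, δ, ε, ζ}.


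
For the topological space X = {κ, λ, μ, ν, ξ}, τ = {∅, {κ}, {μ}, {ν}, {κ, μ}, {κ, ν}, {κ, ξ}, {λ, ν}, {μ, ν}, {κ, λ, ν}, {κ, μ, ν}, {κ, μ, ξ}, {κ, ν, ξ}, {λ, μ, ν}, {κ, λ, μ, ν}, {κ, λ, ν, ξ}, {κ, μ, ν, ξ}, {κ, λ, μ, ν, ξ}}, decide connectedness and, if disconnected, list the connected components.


(X, τ) is disconnected; components = [{μ}, {κ, ξ}, {λ, ν}].

Find clopen sets (U ∈ τ with X ∖ U ∈ τ):
  U = ∅, X ∖ U = {κ, λ, μ, ν, ξ} — both open, so U is clopen.
  U = {μ}, X ∖ U = {κ, λ, ν, ξ} — both open, so U is clopen.
  U = {κ, ξ}, X ∖ U = {λ, μ, ν} — both open, so U is clopen.
  U = {λ, ν}, X ∖ U = {κ, μ, ξ} — both open, so U is clopen.
  U = {κ, μ, ξ}, X ∖ U = {λ, ν} — both open, so U is clopen.
  U = {λ, μ, ν}, X ∖ U = {κ, ξ} — both open, so U is clopen.
  U = {κ, λ, ν, ξ}, X ∖ U = {μ} — both open, so U is clopen.
  U = {κ, λ, μ, ν, ξ}, X ∖ U = ∅ — both open, so U is clopen.
Nontrivial clopen(s) exist: e.g. {λ, μ, ν}. So (X, τ) is disconnected.
Compute connected components by grouping points that agree on all clopens:
  component: {μ}
  component: {κ, ξ}
  component: {λ, ν}


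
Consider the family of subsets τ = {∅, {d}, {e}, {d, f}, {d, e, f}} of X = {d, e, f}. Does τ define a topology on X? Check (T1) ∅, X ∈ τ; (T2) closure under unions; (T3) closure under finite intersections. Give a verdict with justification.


τ is NOT a topology on X.

Axiom (T1): ∅ ∈ τ? Yes; X ∈ τ? Yes.
Axiom (T2/T3): check pairwise unions and intersections of members of τ.
Counterexample for (T2): {d} ∪ {e} = {d, e} ∉ τ. Therefore τ is NOT a topology.


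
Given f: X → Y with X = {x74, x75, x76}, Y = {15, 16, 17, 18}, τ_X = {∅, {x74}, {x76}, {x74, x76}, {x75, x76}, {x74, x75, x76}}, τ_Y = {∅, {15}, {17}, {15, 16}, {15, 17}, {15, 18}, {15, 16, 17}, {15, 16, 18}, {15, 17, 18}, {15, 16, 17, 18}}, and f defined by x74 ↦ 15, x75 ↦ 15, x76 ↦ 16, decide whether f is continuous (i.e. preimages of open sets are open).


f is NOT continuous.

Compute f^{-1}(U) for each U ∈ τ_Y:
  U = ∅: f^{-1}(U) = ∅ ∈ τ_X ✓.
  U = {15}: f^{-1}(U) = {x74, x75} ∉ τ_X ✗.
  U = {17}: f^{-1}(U) = ∅ ∈ τ_X ✓.
  U = {15, 16}: f^{-1}(U) = {x74, x75, x76} ∈ τ_X ✓.
  U = {15, 17}: f^{-1}(U) = {x74, x75} ∉ τ_X ✗.
  U = {15, 18}: f^{-1}(U) = {x74, x75} ∉ τ_X ✗.
  U = {15, 16, 17}: f^{-1}(U) = {x74, x75, x76} ∈ τ_X ✓.
  U = {15, 16, 18}: f^{-1}(U) = {x74, x75, x76} ∈ τ_X ✓.
  U = {15, 17, 18}: f^{-1}(U) = {x74, x75} ∉ τ_X ✗.
  U = {15, 16, 17, 18}: f^{-1}(U) = {x74, x75, x76} ∈ τ_X ✓.
Found U = {15} with f^{-1}(U) = {x74, x75} not in τ_X. Therefore f is NOT continuous.


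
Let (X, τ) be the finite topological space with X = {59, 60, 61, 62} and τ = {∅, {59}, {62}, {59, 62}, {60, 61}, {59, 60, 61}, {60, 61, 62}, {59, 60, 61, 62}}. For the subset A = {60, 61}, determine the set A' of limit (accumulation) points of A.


A' = {60, 61}

For each x ∈ X, list the open sets U ∈ τ with x ∈ U, then check whether U ∩ (A ∖ {x}) ≠ ∅ for every such U.
  x = 59: open {59} ∋ x has {59} ∩ (A ∖ {59}) = ∅, so x is NOT a limit point.
  x = 60: opens ∋ x are {60, 61}, {59, 60, 61}, {60, 61, 62}, {59, 60, 61, 62}; each meets A ∖ {60}, so x IS a limit point.
  x = 61: opens ∋ x are {60, 61}, {59, 60, 61}, {60, 61, 62}, {59, 60, 61, 62}; each meets A ∖ {61}, so x IS a limit point.
  x = 62: open {62} ∋ x has {62} ∩ (A ∖ {62}) = ∅, so x is NOT a limit point.
Collecting: A' = {60, 61}.


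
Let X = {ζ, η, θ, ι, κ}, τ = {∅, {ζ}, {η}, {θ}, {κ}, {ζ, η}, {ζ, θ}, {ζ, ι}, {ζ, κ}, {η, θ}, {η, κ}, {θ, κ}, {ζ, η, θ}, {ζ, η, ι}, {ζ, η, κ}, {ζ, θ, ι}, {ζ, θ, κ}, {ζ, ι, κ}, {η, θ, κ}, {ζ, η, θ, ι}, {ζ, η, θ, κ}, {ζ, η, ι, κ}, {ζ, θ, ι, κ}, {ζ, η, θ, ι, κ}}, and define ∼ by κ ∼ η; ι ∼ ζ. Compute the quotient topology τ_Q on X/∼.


X/∼ = {[ζ=ι], [η=κ], [θ]}; |τ_Q| = 8.

Equivalence classes: [ζ=ι], [η=κ], [θ].
Quotient map π: X → X/∼ sends ζ ↦ [ζ=ι], η ↦ [η=κ], θ ↦ [θ], ι ↦ [ζ=ι], κ ↦ [η=κ].
For each subset V ⊆ X/∼, compute π^{-1}(V) ⊆ X and check whether π^{-1}(V) ∈ τ. V is open in τ_Q iff π^{-1}(V) ∈ τ.
  V = {}: π^{-1}(V) = ∅ ∈ τ ✓.
  V = {[ζ=ι]}: π^{-1}(V) = {ζ, ι} ∈ τ ✓.
  V = {[η=κ]}: π^{-1}(V) = {η, κ} ∈ τ ✓.
  V = {[ζ=ι], [η=κ]}: π^{-1}(V) = {ζ, η, ι, κ} ∈ τ ✓.
  V = {[θ]}: π^{-1}(V) = {θ} ∈ τ ✓.
  V = {[ζ=ι], [θ]}: π^{-1}(V) = {ζ, θ, ι} ∈ τ ✓.
  V = {[η=κ], [θ]}: π^{-1}(V) = {η, θ, κ} ∈ τ ✓.
  V = {[ζ=ι], [η=κ], [θ]}: π^{-1}(V) = {ζ, η, θ, ι, κ} ∈ τ ✓.
Open sets in the quotient: τ_Q = {{}, {[ζ=ι]}, {[η=κ]}, {[ζ=ι], [η=κ]}, {[θ]}, {[ζ=ι], [θ]}, {[η=κ], [θ]}, {[ζ=ι], [η=κ], [θ]}} (8 elements).


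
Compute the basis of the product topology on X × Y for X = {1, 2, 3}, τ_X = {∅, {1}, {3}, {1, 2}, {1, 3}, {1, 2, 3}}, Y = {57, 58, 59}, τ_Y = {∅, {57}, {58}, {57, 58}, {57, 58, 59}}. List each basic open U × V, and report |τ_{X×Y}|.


Basis B = {∅ × ∅, {1} × {57}, {1} × {58}, {3} × {57}, {3} × {58}, {1} × {57, 58}, {1, 2} × {57}, {1, 3} × {57}, {1, 2} × {58}, {1, 3} × {58}, {3} × {57, 58}, {1} × {57, 58, 59}, {1, 2, 3} × {57}, {1, 2, 3} × {58}, {3} × {57, 58, 59}, {1, 2} × {57, 58}, {1, 3} × {57, 58}, {1, 2} × {57, 58, 59}, {1, 3} × {57, 58, 59}, {1, 2, 3} × {57, 58}, {1, 2, 3} × {57, 58, 59}}; |τ_{X×Y}| = 70.

Enumerate products U × V with U ∈ τ_X, V ∈ τ_Y (deduplicated):
  ∅ × ∅ = {} (∅)
  {1} × {57} = {(1,57)}
  {1} × {58} = {(1,58)}
  {3} × {57} = {(3,57)}
  {3} × {58} = {(3,58)}
  {1} × {57, 58} = {(1,57), (1,58)}
  {1, 2} × {57} = {(1,57), (2,57)}
  {1, 3} × {57} = {(1,57), (3,57)}
  {1, 2} × {58} = {(1,58), (2,58)}
  {1, 3} × {58} = {(1,58), (3,58)}
  {3} × {57, 58} = {(3,57), (3,58)}
  {1} × {57, 58, 59} = {(1,57), (1,58), (1,59)}
  {1, 2, 3} × {57} = {(1,57), (2,57), (3,57)}
  {1, 2, 3} × {58} = {(1,58), (2,58), (3,58)}
  {3} × {57, 58, 59} = {(3,57), (3,58), (3,59)}
  {1, 2} × {57, 58} = {(1,57), (1,58), (2,57), (2,58)}
  {1, 3} × {57, 58} = {(1,57), (1,58), (3,57), (3,58)}
  {1, 2} × {57, 58, 59} = {(1,57), (1,58), (1,59), (2,57), (2,58), (2,59)}
  {1, 3} × {57, 58, 59} = {(1,57), (1,58), (1,59), (3,57), (3,58), (3,59)}
  {1, 2, 3} × {57, 58} = {(1,57), (1,58), (2,57), (2,58), (3,57), (3,58)}
  {1, 2, 3} × {57, 58, 59} = {(1,57), (1,58), (1,59), (2,57), (2,58), (2,59), (3,57), (3,58), (3,59)}
These 21 distinct sets form the basis B.
Close under arbitrary unions to get τ_{X×Y}; counting gives |τ_{X×Y}| = 70.


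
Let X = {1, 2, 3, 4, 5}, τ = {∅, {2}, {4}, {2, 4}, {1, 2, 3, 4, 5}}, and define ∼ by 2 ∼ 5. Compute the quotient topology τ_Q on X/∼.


X/∼ = {[1], [2=5], [3], [4]}; |τ_Q| = 3.

Equivalence classes: [1], [2=5], [3], [4].
Quotient map π: X → X/∼ sends 1 ↦ [1], 2 ↦ [2=5], 3 ↦ [3], 4 ↦ [4], 5 ↦ [2=5].
For each subset V ⊆ X/∼, compute π^{-1}(V) ⊆ X and check whether π^{-1}(V) ∈ τ. V is open in τ_Q iff π^{-1}(V) ∈ τ.
  V = {}: π^{-1}(V) = ∅ ∈ τ ✓.
  V = {[1]}: π^{-1}(V) = {1} ∉ τ ✗.
  V = {[2=5]}: π^{-1}(V) = {2, 5} ∉ τ ✗.
  V = {[1], [2=5]}: π^{-1}(V) = {1, 2, 5} ∉ τ ✗.
  V = {[3]}: π^{-1}(V) = {3} ∉ τ ✗.
  V = {[1], [3]}: π^{-1}(V) = {1, 3} ∉ τ ✗.
  V = {[2=5], [3]}: π^{-1}(V) = {2, 3, 5} ∉ τ ✗.
  V = {[1], [2=5], [3]}: π^{-1}(V) = {1, 2, 3, 5} ∉ τ ✗.
  V = {[4]}: π^{-1}(V) = {4} ∈ τ ✓.
  V = {[1], [4]}: π^{-1}(V) = {1, 4} ∉ τ ✗.
  V = {[2=5], [4]}: π^{-1}(V) = {2, 4, 5} ∉ τ ✗.
  V = {[1], [2=5], [4]}: π^{-1}(V) = {1, 2, 4, 5} ∉ τ ✗.
  V = {[3], [4]}: π^{-1}(V) = {3, 4} ∉ τ ✗.
  V = {[1], [3], [4]}: π^{-1}(V) = {1, 3, 4} ∉ τ ✗.
  V = {[2=5], [3], [4]}: π^{-1}(V) = {2, 3, 4, 5} ∉ τ ✗.
  V = {[1], [2=5], [3], [4]}: π^{-1}(V) = {1, 2, 3, 4, 5} ∈ τ ✓.
Open sets in the quotient: τ_Q = {{}, {[4]}, {[1], [2=5], [3], [4]}} (3 elements).


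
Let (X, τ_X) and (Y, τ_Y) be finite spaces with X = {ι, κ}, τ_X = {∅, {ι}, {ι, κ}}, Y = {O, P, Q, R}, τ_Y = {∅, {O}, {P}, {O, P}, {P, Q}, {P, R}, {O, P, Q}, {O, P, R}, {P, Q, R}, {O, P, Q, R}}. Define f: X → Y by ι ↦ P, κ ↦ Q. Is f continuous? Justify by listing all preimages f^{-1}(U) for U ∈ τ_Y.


f IS continuous.

Compute f^{-1}(U) for each U ∈ τ_Y:
  U = ∅: f^{-1}(U) = ∅ ∈ τ_X ✓.
  U = {O}: f^{-1}(U) = ∅ ∈ τ_X ✓.
  U = {P}: f^{-1}(U) = {ι} ∈ τ_X ✓.
  U = {O, P}: f^{-1}(U) = {ι} ∈ τ_X ✓.
  U = {P, Q}: f^{-1}(U) = {ι, κ} ∈ τ_X ✓.
  U = {P, R}: f^{-1}(U) = {ι} ∈ τ_X ✓.
  U = {O, P, Q}: f^{-1}(U) = {ι, κ} ∈ τ_X ✓.
  U = {O, P, R}: f^{-1}(U) = {ι} ∈ τ_X ✓.
  U = {P, Q, R}: f^{-1}(U) = {ι, κ} ∈ τ_X ✓.
  U = {O, P, Q, R}: f^{-1}(U) = {ι, κ} ∈ τ_X ✓.
Every preimage lies in τ_X, so f IS continuous.


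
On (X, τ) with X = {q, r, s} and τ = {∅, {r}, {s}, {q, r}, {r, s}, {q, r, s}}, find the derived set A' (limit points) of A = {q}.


A' = ∅

For each x ∈ X, list the open sets U ∈ τ with x ∈ U, then check whether U ∩ (A ∖ {x}) ≠ ∅ for every such U.
  x = q: open {q, r} ∋ x has {q, r} ∩ (A ∖ {q}) = ∅, so x is NOT a limit point.
  x = r: open {r} ∋ x has {r} ∩ (A ∖ {r}) = ∅, so x is NOT a limit point.
  x = s: open {s} ∋ x has {s} ∩ (A ∖ {s}) = ∅, so x is NOT a limit point.
Collecting: A' = ∅.


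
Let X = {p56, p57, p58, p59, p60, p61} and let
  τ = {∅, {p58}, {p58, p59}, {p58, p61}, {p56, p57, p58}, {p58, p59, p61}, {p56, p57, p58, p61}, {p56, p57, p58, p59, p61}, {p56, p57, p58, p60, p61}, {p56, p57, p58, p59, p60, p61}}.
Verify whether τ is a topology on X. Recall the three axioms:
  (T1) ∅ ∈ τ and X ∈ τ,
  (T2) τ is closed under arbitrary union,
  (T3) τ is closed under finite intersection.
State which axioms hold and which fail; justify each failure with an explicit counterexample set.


τ is NOT a topology on X.

Axiom (T1): ∅ ∈ τ? Yes; X ∈ τ? Yes.
Axiom (T2/T3): check pairwise unions and intersections of members of τ.
Counterexample for (T2): {p58, p59} ∪ {p56, p57, p58} = {p56, p57, p58, p59} ∉ τ. Therefore τ is NOT a topology.


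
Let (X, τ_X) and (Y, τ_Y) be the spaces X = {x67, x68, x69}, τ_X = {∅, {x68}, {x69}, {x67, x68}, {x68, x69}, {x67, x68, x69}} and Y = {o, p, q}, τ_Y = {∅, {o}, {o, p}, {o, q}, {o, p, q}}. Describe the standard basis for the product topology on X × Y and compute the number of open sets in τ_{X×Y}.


Basis B = {∅ × ∅, {x68} × {o}, {x69} × {o}, {x67, x68} × {o}, {x68} × {o, p}, {x68} × {o, q}, {x68, x69} × {o}, {x69} × {o, p}, {x69} × {o, q}, {x67, x68, x69} × {o}, {x68} × {o, p, q}, {x69} × {o, p, q}, {x67, x68} × {o, p}, {x67, x68} × {o, q}, {x68, x69} × {o, p}, {x68, x69} × {o, q}, {x67, x68} × {o, p, q}, {x67, x68, x69} × {o, p}, {x67, x68, x69} × {o, q}, {x68, x69} × {o, p, q}, {x67, x68, x69} × {o, p, q}}; |τ_{X×Y}| = 70.

Enumerate products U × V with U ∈ τ_X, V ∈ τ_Y (deduplicated):
  ∅ × ∅ = {} (∅)
  {x68} × {o} = {(x68,o)}
  {x69} × {o} = {(x69,o)}
  {x67, x68} × {o} = {(x67,o), (x68,o)}
  {x68} × {o, p} = {(x68,o), (x68,p)}
  {x68} × {o, q} = {(x68,o), (x68,q)}
  {x68, x69} × {o} = {(x68,o), (x69,o)}
  {x69} × {o, p} = {(x69,o), (x69,p)}
  {x69} × {o, q} = {(x69,o), (x69,q)}
  {x67, x68, x69} × {o} = {(x67,o), (x68,o), (x69,o)}
  {x68} × {o, p, q} = {(x68,o), (x68,p), (x68,q)}
  {x69} × {o, p, q} = {(x69,o), (x69,p), (x69,q)}
  {x67, x68} × {o, p} = {(x67,o), (x67,p), (x68,o), (x68,p)}
  {x67, x68} × {o, q} = {(x67,o), (x67,q), (x68,o), (x68,q)}
  {x68, x69} × {o, p} = {(x68,o), (x68,p), (x69,o), (x69,p)}
  {x68, x69} × {o, q} = {(x68,o), (x68,q), (x69,o), (x69,q)}
  {x67, x68} × {o, p, q} = {(x67,o), (x67,p), (x67,q), (x68,o), (x68,p), (x68,q)}
  {x67, x68, x69} × {o, p} = {(x67,o), (x67,p), (x68,o), (x68,p), (x69,o), (x69,p)}
  {x67, x68, x69} × {o, q} = {(x67,o), (x67,q), (x68,o), (x68,q), (x69,o), (x69,q)}
  {x68, x69} × {o, p, q} = {(x68,o), (x68,p), (x68,q), (x69,o), (x69,p), (x69,q)}
  {x67, x68, x69} × {o, p, q} = {(x67,o), (x67,p), (x67,q), (x68,o), (x68,p), (x68,q), (x69,o), (x69,p), (x69,q)}
These 21 distinct sets form the basis B.
Close under arbitrary unions to get τ_{X×Y}; counting gives |τ_{X×Y}| = 70.
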